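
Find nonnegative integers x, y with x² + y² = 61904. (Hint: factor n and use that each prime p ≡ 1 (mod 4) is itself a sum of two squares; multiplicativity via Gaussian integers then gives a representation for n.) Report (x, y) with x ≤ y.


Step 1: Factor n = 61904 = 2^4 · 53 · 73.
Step 2: Check the mod-4 condition on each prime factor: 2 = 2 (special); 53 ≡ 1 (mod 4), exponent 1; 73 ≡ 1 (mod 4), exponent 1.
All primes ≡ 3 (mod 4) appear to even exponent (or don't appear), so by the two-squares theorem n IS expressible as a sum of two squares.
Step 3: Build a representation. Group n = k² · m with k = 4 and m = 53 · 73 = 3869 (a product of primes ≡ 1 (mod 4)); a representation of m scales to one of n via (k·x)² + (k·y)² = k²(x² + y²). Each prime p ≡ 1 (mod 4) is itself a sum of two squares; find a² by testing p − a² for a perfect square:
  53: 53 − 1² = 52, 53 − 2² = 49 = 7² ⇒ 53 = 2² + 7².
  73: 73 − 1² = 72, 73 − 2² = 69, 73 − 3² = 64 = 8² ⇒ 73 = 3² + 8².
  Combine using the Brahmagupta–Fibonacci identity (a² + b²)(c² + d²) = (ac − bd)² + (ad + bc)² = (ac + bd)² + (ad − bc)²:
  53 · 73 = 3869: from (2² + 7²)(3² + 8²), take (2·3 − 7·8, 2·8 + 7·3) = (6 − 56, 16 + 21) = (-50, 37); dropping signs (only squares matter) gives (50, 37); check 50² + 37² = 2500 + 1369 = 3869 ✓.
  Scale by k = 4: (4·50, 4·37) = (200, 148).
Step 4: Order so x ≤ y and verify: 148² + 200² = 21904 + 40000 = 61904 = n. ✓

n = 61904 = 148² + 200² (one valid representation with x ≤ y).


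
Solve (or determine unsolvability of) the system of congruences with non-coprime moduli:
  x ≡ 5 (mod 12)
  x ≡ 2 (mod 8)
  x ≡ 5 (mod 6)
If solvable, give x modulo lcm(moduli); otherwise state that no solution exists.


Moduli 12, 8, 6 are not pairwise coprime, so CRT works modulo lcm(m_i) when all pairwise compatibility conditions hold.
Pairwise compatibility: gcd(m_i, m_j) must divide a_i - a_j for every pair.
Merge one congruence at a time:
  Start: x ≡ 5 (mod 12).
  Combine with x ≡ 2 (mod 8): gcd(12, 8) = 4, and 2 - 5 = -3 is NOT divisible by 4.
    ⇒ system is inconsistent (no integer solution).

No solution (the system is inconsistent).


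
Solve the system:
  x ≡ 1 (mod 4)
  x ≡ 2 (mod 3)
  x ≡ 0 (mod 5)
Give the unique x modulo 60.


Moduli 4, 3, 5 are pairwise coprime; by CRT there is a unique solution modulo M = 4 · 3 · 5 = 60.
Solve pairwise, accumulating the modulus:
  Start with x ≡ 1 (mod 4).
  Combine with x ≡ 2 (mod 3): since gcd(4, 3) = 1, we get a unique residue mod 12.
    Write x = 1 + 4·t and substitute into x ≡ 2 (mod 3): 4·t ≡ 2 − 1 = 1 (mod 3).
    Reduce coefficients mod 3: 1·t ≡ 1 (mod 3).
    So t ≡ 1 (mod 3).
    Then x = 1 + 4·1 = 5, valid modulo lcm(4, 3) = 12: x ≡ 5 (mod 12).
  Combine with x ≡ 0 (mod 5): since gcd(12, 5) = 1, we get a unique residue mod 60.
    Write x = 5 + 12·t and substitute into x ≡ 0 (mod 5): 12·t ≡ 0 − 5 = -5 (mod 5).
    Reduce coefficients mod 5: 2·t ≡ 0 (mod 5).
    The inverse of 2 mod 5 is 3 (since 2·3 = 6 = 1·5 + 1), so t ≡ 3·0 = 0 ≡ 0 (mod 5).
    Then x = 5 + 12·0 = 5, valid modulo lcm(12, 5) = 60: x ≡ 5 (mod 60).
Verify: 5 mod 4 = 1 ✓, 5 mod 3 = 2 ✓, 5 mod 5 = 0 ✓.

x ≡ 5 (mod 60).


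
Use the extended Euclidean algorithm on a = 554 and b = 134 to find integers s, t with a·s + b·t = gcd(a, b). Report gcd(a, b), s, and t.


Euclidean algorithm on (554, 134) — divide until remainder is 0:
  554 = 4 · 134 + 18
  134 = 7 · 18 + 8
  18 = 2 · 8 + 2
  8 = 4 · 2 + 0
gcd(554, 134) = 2.
Track Bezout coefficients alongside the remainders: start with r₀ = 554 = a·1 + b·0 (s = 1, t = 0) and r₁ = 134 = a·0 + b·1 (s = 0, t = 1); each new remainder r_{k+1} = r_{k-1} − q_k·r_k inherits s_{k+1} = s_{k-1} − q_k·s_k, t_{k+1} = t_{k-1} − q_k·t_k, so r_k = a·s_k + b·t_k at every step:
  q = 4: r = 18, s = 1 − 4·0 = 1, t = 0 − 4·1 = -4  (check: 554·1 + 134·(-4) = 18)
  q = 7: r = 8, s = 0 − 7·1 = -7, t = 1 − 7·(-4) = 29  (check: 554·(-7) + 134·29 = 8)
  q = 2: r = 2, s = 1 − 2·(-7) = 15, t = -4 − 2·29 = -62  (check: 554·15 + 134·(-62) = 2)
The row with r = 2 (the gcd) gives the Bezout coefficients s = 15, t = -62.
Result: 554 · (15) + 134 · (-62) = 2.

gcd(554, 134) = 2; s = 15, t = -62 (check: 554·15 + 134·(-62) = 2).


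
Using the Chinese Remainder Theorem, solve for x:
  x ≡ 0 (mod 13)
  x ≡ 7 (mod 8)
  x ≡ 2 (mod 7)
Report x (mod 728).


Moduli 13, 8, 7 are pairwise coprime; by CRT there is a unique solution modulo M = 13 · 8 · 7 = 728.
Solve pairwise, accumulating the modulus:
  Start with x ≡ 0 (mod 13).
  Combine with x ≡ 7 (mod 8): since gcd(13, 8) = 1, we get a unique residue mod 104.
    Write x = 0 + 13·t and substitute into x ≡ 7 (mod 8): 13·t ≡ 7 − 0 = 7 (mod 8).
    Reduce coefficients mod 8: 5·t ≡ 7 (mod 8).
    The inverse of 5 mod 8 is 5 (since 5·5 = 25 = 3·8 + 1), so t ≡ 5·7 = 35 ≡ 3 (mod 8).
    Then x = 0 + 13·3 = 39, valid modulo lcm(13, 8) = 104: x ≡ 39 (mod 104).
  Combine with x ≡ 2 (mod 7): since gcd(104, 7) = 1, we get a unique residue mod 728.
    Write x = 39 + 104·t and substitute into x ≡ 2 (mod 7): 104·t ≡ 2 − 39 = -37 (mod 7).
    Reduce coefficients mod 7: 6·t ≡ 5 (mod 7).
    The inverse of 6 mod 7 is 6 (since 6·6 = 36 = 5·7 + 1), so t ≡ 6·5 = 30 ≡ 2 (mod 7).
    Then x = 39 + 104·2 = 247, valid modulo lcm(104, 7) = 728: x ≡ 247 (mod 728).
Verify: 247 mod 13 = 0 ✓, 247 mod 8 = 7 ✓, 247 mod 7 = 2 ✓.

x ≡ 247 (mod 728).


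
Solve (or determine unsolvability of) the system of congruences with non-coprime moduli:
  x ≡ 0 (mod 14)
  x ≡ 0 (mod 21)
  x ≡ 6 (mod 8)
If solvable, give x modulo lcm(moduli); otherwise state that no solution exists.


Moduli 14, 21, 8 are not pairwise coprime, so CRT works modulo lcm(m_i) when all pairwise compatibility conditions hold.
Pairwise compatibility: gcd(m_i, m_j) must divide a_i - a_j for every pair.
Merge one congruence at a time:
  Start: x ≡ 0 (mod 14).
  Combine with x ≡ 0 (mod 21): gcd(14, 21) = 7; 0 - 0 = 0, which IS divisible by 7, so compatible.
    Write x = 0 + 14·t and substitute into x ≡ 0 (mod 21): 14·t ≡ 0 − 0 = 0 (mod 21).
    Divide the congruence (and modulus) by g = 7: 2·t ≡ 0 (mod 3).
    The inverse of 2 mod 3 is 2 (since 2·2 = 4 = 1·3 + 1), so t ≡ 2·0 = 0 ≡ 0 (mod 3).
    Then x = 0 + 14·0 = 0, valid modulo lcm(14, 21) = 42: x ≡ 0 (mod 42).
  Combine with x ≡ 6 (mod 8): gcd(42, 8) = 2; 6 - 0 = 6, which IS divisible by 2, so compatible.
    Write x = 0 + 42·t and substitute into x ≡ 6 (mod 8): 42·t ≡ 6 − 0 = 6 (mod 8).
    Divide the congruence (and modulus) by g = 2: 21·t ≡ 3 (mod 4).
    Reduce coefficients mod 4: 1·t ≡ 3 (mod 4).
    So t ≡ 3 (mod 4).
    Then x = 0 + 42·3 = 126, valid modulo lcm(42, 8) = 168: x ≡ 126 (mod 168).
Verify: 126 mod 14 = 0, 126 mod 21 = 0, 126 mod 8 = 6.

x ≡ 126 (mod 168).


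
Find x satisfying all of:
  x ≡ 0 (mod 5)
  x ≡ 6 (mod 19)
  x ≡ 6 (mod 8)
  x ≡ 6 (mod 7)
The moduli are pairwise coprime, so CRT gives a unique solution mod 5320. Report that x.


Product of moduli M = 5 · 19 · 8 · 7 = 5320.
Merge one congruence at a time:
  Start: x ≡ 0 (mod 5).
  Combine with x ≡ 6 (mod 19); new modulus lcm = 95.
    Write x = 0 + 5·t and substitute into x ≡ 6 (mod 19): 5·t ≡ 6 − 0 = 6 (mod 19).
    The inverse of 5 mod 19 is 4 (since 5·4 = 20 = 1·19 + 1), so t ≡ 4·6 = 24 ≡ 5 (mod 19).
    Then x = 0 + 5·5 = 25, valid modulo lcm(5, 19) = 95: x ≡ 25 (mod 95).
  Combine with x ≡ 6 (mod 8); new modulus lcm = 760.
    Write x = 25 + 95·t and substitute into x ≡ 6 (mod 8): 95·t ≡ 6 − 25 = -19 (mod 8).
    Reduce coefficients mod 8: 7·t ≡ 5 (mod 8).
    The inverse of 7 mod 8 is 7 (since 7·7 = 49 = 6·8 + 1), so t ≡ 7·5 = 35 ≡ 3 (mod 8).
    Then x = 25 + 95·3 = 310, valid modulo lcm(95, 8) = 760: x ≡ 310 (mod 760).
  Combine with x ≡ 6 (mod 7); new modulus lcm = 5320.
    Write x = 310 + 760·t and substitute into x ≡ 6 (mod 7): 760·t ≡ 6 − 310 = -304 (mod 7).
    Reduce coefficients mod 7: 4·t ≡ 4 (mod 7).
    The inverse of 4 mod 7 is 2 (since 4·2 = 8 = 1·7 + 1), so t ≡ 2·4 = 8 ≡ 1 (mod 7).
    Then x = 310 + 760·1 = 1070, valid modulo lcm(760, 7) = 5320: x ≡ 1070 (mod 5320).
Verify against each original: 1070 mod 5 = 0, 1070 mod 19 = 6, 1070 mod 8 = 6, 1070 mod 7 = 6.

x ≡ 1070 (mod 5320).


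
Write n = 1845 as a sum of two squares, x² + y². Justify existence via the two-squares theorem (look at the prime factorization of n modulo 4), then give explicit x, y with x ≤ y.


Step 1: Factor n = 1845 = 3^2 · 5 · 41.
Step 2: Check the mod-4 condition on each prime factor: 3 ≡ 3 (mod 4), exponent 2 (must be even); 5 ≡ 1 (mod 4), exponent 1; 41 ≡ 1 (mod 4), exponent 1.
All primes ≡ 3 (mod 4) appear to even exponent (or don't appear), so by the two-squares theorem n IS expressible as a sum of two squares.
Step 3: Build a representation. Group n = k² · m with k = 3 and m = 5 · 41 = 205 (a product of primes ≡ 1 (mod 4)); a representation of m scales to one of n via (k·x)² + (k·y)² = k²(x² + y²). Each prime p ≡ 1 (mod 4) is itself a sum of two squares; find a² by testing p − a² for a perfect square:
  5: 5 − 1² = 4 = 2² ⇒ 5 = 1² + 2².
  41: 41 − 1² = 40, 41 − 2² = 37, 41 − 3² = 32, 41 − 4² = 25 = 5² ⇒ 41 = 4² + 5².
  Combine using the Brahmagupta–Fibonacci identity (a² + b²)(c² + d²) = (ac − bd)² + (ad + bc)² = (ac + bd)² + (ad − bc)²:
  5 · 41 = 205: from (1² + 2²)(4² + 5²), take (1·4 − 2·5, 1·5 + 2·4) = (4 − 10, 5 + 8) = (-6, 13); dropping signs (only squares matter) gives (6, 13); check 6² + 13² = 36 + 169 = 205 ✓.
  Scale by k = 3: (3·6, 3·13) = (18, 39).
Step 4: Order so x ≤ y and verify: 18² + 39² = 324 + 1521 = 1845 = n. ✓

n = 1845 = 18² + 39² (one valid representation with x ≤ y).


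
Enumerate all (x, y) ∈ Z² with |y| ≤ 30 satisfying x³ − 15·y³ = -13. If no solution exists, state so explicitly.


The equation is x³ - 15y³ = -13. For fixed y, x³ = 15·y³ − 13, so a solution requires the RHS to be a perfect cube.
Strategy: iterate y from -30 to 30, compute RHS = 15·y³ − 13, and check whether it is a (positive or negative) perfect cube.
Check small values of y:
  y = 0: RHS = -13 is not a perfect cube.
  y = 1: RHS = 2 is not a perfect cube.
  y = -1: RHS = -28 is not a perfect cube.
  y = 2: RHS = 107 is not a perfect cube.
  y = -2: RHS = -133 is not a perfect cube.
  y = 3: RHS = 392 is not a perfect cube.
  y = -3: RHS = -418 is not a perfect cube.
Continuing the search up to |y| = 30 finds no solutions either.
No (x, y) in the scanned range satisfies the equation.

No integer solutions with |y| ≤ 30.


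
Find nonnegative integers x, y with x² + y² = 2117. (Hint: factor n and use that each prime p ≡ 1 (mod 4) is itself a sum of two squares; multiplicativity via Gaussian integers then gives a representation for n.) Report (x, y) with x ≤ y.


Step 1: Factor n = 2117 = 29 · 73.
Step 2: Check the mod-4 condition on each prime factor: 29 ≡ 1 (mod 4), exponent 1; 73 ≡ 1 (mod 4), exponent 1.
All primes ≡ 3 (mod 4) appear to even exponent (or don't appear), so by the two-squares theorem n IS expressible as a sum of two squares.
Step 3: Build a representation. Here n = 29 · 73 is a product of primes ≡ 1 (mod 4). Each prime p ≡ 1 (mod 4) is itself a sum of two squares; find a² by testing p − a² for a perfect square:
  29: 29 − 1² = 28, 29 − 2² = 25 = 5² ⇒ 29 = 2² + 5².
  73: 73 − 1² = 72, 73 − 2² = 69, 73 − 3² = 64 = 8² ⇒ 73 = 3² + 8².
  Combine using the Brahmagupta–Fibonacci identity (a² + b²)(c² + d²) = (ac − bd)² + (ad + bc)² = (ac + bd)² + (ad − bc)²:
  29 · 73 = 2117: from (2² + 5²)(3² + 8²), take (2·3 − 5·8, 2·8 + 5·3) = (6 − 40, 16 + 15) = (-34, 31); dropping signs (only squares matter) gives (34, 31); check 34² + 31² = 1156 + 961 = 2117 ✓.
Step 4: Order so x ≤ y and verify: 31² + 34² = 961 + 1156 = 2117 = n. ✓

n = 2117 = 31² + 34² (one valid representation with x ≤ y).


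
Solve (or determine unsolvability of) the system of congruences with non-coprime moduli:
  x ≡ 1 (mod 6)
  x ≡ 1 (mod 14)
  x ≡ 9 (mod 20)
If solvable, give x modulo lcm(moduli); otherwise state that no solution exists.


Moduli 6, 14, 20 are not pairwise coprime, so CRT works modulo lcm(m_i) when all pairwise compatibility conditions hold.
Pairwise compatibility: gcd(m_i, m_j) must divide a_i - a_j for every pair.
Merge one congruence at a time:
  Start: x ≡ 1 (mod 6).
  Combine with x ≡ 1 (mod 14): gcd(6, 14) = 2; 1 - 1 = 0, which IS divisible by 2, so compatible.
    Write x = 1 + 6·t and substitute into x ≡ 1 (mod 14): 6·t ≡ 1 − 1 = 0 (mod 14).
    Divide the congruence (and modulus) by g = 2: 3·t ≡ 0 (mod 7).
    The inverse of 3 mod 7 is 5 (since 3·5 = 15 = 2·7 + 1), so t ≡ 5·0 = 0 ≡ 0 (mod 7).
    Then x = 1 + 6·0 = 1, valid modulo lcm(6, 14) = 42: x ≡ 1 (mod 42).
  Combine with x ≡ 9 (mod 20): gcd(42, 20) = 2; 9 - 1 = 8, which IS divisible by 2, so compatible.
    Write x = 1 + 42·t and substitute into x ≡ 9 (mod 20): 42·t ≡ 9 − 1 = 8 (mod 20).
    Divide the congruence (and modulus) by g = 2: 21·t ≡ 4 (mod 10).
    Reduce coefficients mod 10: 1·t ≡ 4 (mod 10).
    So t ≡ 4 (mod 10).
    Then x = 1 + 42·4 = 169, valid modulo lcm(42, 20) = 420: x ≡ 169 (mod 420).
Verify: 169 mod 6 = 1, 169 mod 14 = 1, 169 mod 20 = 9.

x ≡ 169 (mod 420).


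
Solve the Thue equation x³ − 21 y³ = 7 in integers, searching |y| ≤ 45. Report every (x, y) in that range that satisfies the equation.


The equation is x³ - 21y³ = 7. For fixed y, x³ = 21·y³ + 7, so a solution requires the RHS to be a perfect cube.
Strategy: iterate y from -45 to 45, compute RHS = 21·y³ + 7, and check whether it is a (positive or negative) perfect cube.
Check small values of y:
  y = 0: RHS = 7 is not a perfect cube.
  y = 1: RHS = 28 is not a perfect cube.
  y = -1: RHS = -14 is not a perfect cube.
  y = 2: RHS = 175 is not a perfect cube.
  y = -2: RHS = -161 is not a perfect cube.
  y = 3: RHS = 574 is not a perfect cube.
  y = -3: RHS = -560 is not a perfect cube.
Continuing the search up to |y| = 45 finds no solutions either.
No (x, y) in the scanned range satisfies the equation.

No integer solutions with |y| ≤ 45.


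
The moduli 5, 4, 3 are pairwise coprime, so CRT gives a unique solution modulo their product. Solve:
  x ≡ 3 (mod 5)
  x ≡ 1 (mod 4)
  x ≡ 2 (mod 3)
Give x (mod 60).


Moduli 5, 4, 3 are pairwise coprime; by CRT there is a unique solution modulo M = 5 · 4 · 3 = 60.
Solve pairwise, accumulating the modulus:
  Start with x ≡ 3 (mod 5).
  Combine with x ≡ 1 (mod 4): since gcd(5, 4) = 1, we get a unique residue mod 20.
    Write x = 3 + 5·t and substitute into x ≡ 1 (mod 4): 5·t ≡ 1 − 3 = -2 (mod 4).
    Reduce coefficients mod 4: 1·t ≡ 2 (mod 4).
    So t ≡ 2 (mod 4).
    Then x = 3 + 5·2 = 13, valid modulo lcm(5, 4) = 20: x ≡ 13 (mod 20).
  Combine with x ≡ 2 (mod 3): since gcd(20, 3) = 1, we get a unique residue mod 60.
    Write x = 13 + 20·t and substitute into x ≡ 2 (mod 3): 20·t ≡ 2 − 13 = -11 (mod 3).
    Reduce coefficients mod 3: 2·t ≡ 1 (mod 3).
    The inverse of 2 mod 3 is 2 (since 2·2 = 4 = 1·3 + 1), so t ≡ 2·1 = 2 ≡ 2 (mod 3).
    Then x = 13 + 20·2 = 53, valid modulo lcm(20, 3) = 60: x ≡ 53 (mod 60).
Verify: 53 mod 5 = 3 ✓, 53 mod 4 = 1 ✓, 53 mod 3 = 2 ✓.

x ≡ 53 (mod 60).


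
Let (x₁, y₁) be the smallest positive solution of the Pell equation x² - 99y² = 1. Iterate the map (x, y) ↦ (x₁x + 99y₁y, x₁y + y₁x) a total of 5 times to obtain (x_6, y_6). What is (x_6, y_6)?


Step 1: Find the fundamental solution (x₁, y₁) of x² - 99y² = 1.
  Expand √99 as a continued fraction. a₀ = ⌊√99⌋ = 9; iterate m_{k+1} = d_k·a_k − m_k, d_{k+1} = (99 − m_{k+1}²)/d_k, a_{k+1} = ⌊(a₀ + m_{k+1})/d_{k+1}⌋ (starting m₀ = 0, d₀ = 1), with convergents p_k = a_k·p_{k-1} + p_{k-2}, q_k = a_k·q_{k-1} + q_{k-2} (p₋₁ = 1, q₋₁ = 0):
  k = 0: a₀ = 9; p₀/q₀ = 9/1; p₀² − 99·q₀² = 81 − 99 = -18.
  k = 1: m = 9, d = 18, a = ⌊(9 + 9)/18⌋ = 1; p/q = (1·9 + 1)/(1·1 + 0) = 10/1; p² − 99·q² = 100 − 99 = 1.
  The first convergent with p² − 99·q² = 1 gives the fundamental solution (x₁, y₁) = (10, 1).
Step 2: Apply the recurrence (x_{n+1}, y_{n+1}) = (x₁x_n + 99y₁y_n, x₁y_n + y₁x_n) repeatedly.
  From (x_1, y_1) = (10, 1): x_2 = 10·10 + 99·1·1 = 199; y_2 = 10·1 + 1·10 = 20.
  From (x_2, y_2) = (199, 20): x_3 = 10·199 + 99·1·20 = 3970; y_3 = 10·20 + 1·199 = 399.
  From (x_3, y_3) = (3970, 399): x_4 = 10·3970 + 99·1·399 = 79201; y_4 = 10·399 + 1·3970 = 7960.
  From (x_4, y_4) = (79201, 7960): x_5 = 10·79201 + 99·1·7960 = 1580050; y_5 = 10·7960 + 1·79201 = 158801.
  From (x_5, y_5) = (1580050, 158801): x_6 = 10·1580050 + 99·1·158801 = 31521799; y_6 = 10·158801 + 1·1580050 = 3168060.
Step 3: Verify x_6² - 99·y_6² = 993623812196401 - 993623812196400 = 1 (should be 1). ✓

(x_1, y_1) = (10, 1); (x_6, y_6) = (31521799, 3168060).


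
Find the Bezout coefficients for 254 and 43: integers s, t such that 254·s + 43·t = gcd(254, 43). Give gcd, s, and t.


Euclidean algorithm on (254, 43) — divide until remainder is 0:
  254 = 5 · 43 + 39
  43 = 1 · 39 + 4
  39 = 9 · 4 + 3
  4 = 1 · 3 + 1
  3 = 3 · 1 + 0
gcd(254, 43) = 1.
Track Bezout coefficients alongside the remainders: start with r₀ = 254 = a·1 + b·0 (s = 1, t = 0) and r₁ = 43 = a·0 + b·1 (s = 0, t = 1); each new remainder r_{k+1} = r_{k-1} − q_k·r_k inherits s_{k+1} = s_{k-1} − q_k·s_k, t_{k+1} = t_{k-1} − q_k·t_k, so r_k = a·s_k + b·t_k at every step:
  q = 5: r = 39, s = 1 − 5·0 = 1, t = 0 − 5·1 = -5  (check: 254·1 + 43·(-5) = 39)
  q = 1: r = 4, s = 0 − 1·1 = -1, t = 1 − 1·(-5) = 6  (check: 254·(-1) + 43·6 = 4)
  q = 9: r = 3, s = 1 − 9·(-1) = 10, t = -5 − 9·6 = -59  (check: 254·10 + 43·(-59) = 3)
  q = 1: r = 1, s = -1 − 1·10 = -11, t = 6 − 1·(-59) = 65  (check: 254·(-11) + 43·65 = 1)
The row with r = 1 (the gcd) gives the Bezout coefficients s = -11, t = 65.
Result: 254 · (-11) + 43 · (65) = 1.

gcd(254, 43) = 1; s = -11, t = 65 (check: 254·(-11) + 43·65 = 1).


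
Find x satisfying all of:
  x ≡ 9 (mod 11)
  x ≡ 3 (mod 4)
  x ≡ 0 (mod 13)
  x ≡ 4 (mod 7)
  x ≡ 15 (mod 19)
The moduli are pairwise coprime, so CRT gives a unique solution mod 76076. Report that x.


Product of moduli M = 11 · 4 · 13 · 7 · 19 = 76076.
Merge one congruence at a time:
  Start: x ≡ 9 (mod 11).
  Combine with x ≡ 3 (mod 4); new modulus lcm = 44.
    Write x = 9 + 11·t and substitute into x ≡ 3 (mod 4): 11·t ≡ 3 − 9 = -6 (mod 4).
    Reduce coefficients mod 4: 3·t ≡ 2 (mod 4).
    The inverse of 3 mod 4 is 3 (since 3·3 = 9 = 2·4 + 1), so t ≡ 3·2 = 6 ≡ 2 (mod 4).
    Then x = 9 + 11·2 = 31, valid modulo lcm(11, 4) = 44: x ≡ 31 (mod 44).
  Combine with x ≡ 0 (mod 13); new modulus lcm = 572.
    Write x = 31 + 44·t and substitute into x ≡ 0 (mod 13): 44·t ≡ 0 − 31 = -31 (mod 13).
    Reduce coefficients mod 13: 5·t ≡ 8 (mod 13).
    The inverse of 5 mod 13 is 8 (since 5·8 = 40 = 3·13 + 1), so t ≡ 8·8 = 64 ≡ 12 (mod 13).
    Then x = 31 + 44·12 = 559, valid modulo lcm(44, 13) = 572: x ≡ 559 (mod 572).
  Combine with x ≡ 4 (mod 7); new modulus lcm = 4004.
    Write x = 559 + 572·t and substitute into x ≡ 4 (mod 7): 572·t ≡ 4 − 559 = -555 (mod 7).
    Reduce coefficients mod 7: 5·t ≡ 5 (mod 7).
    The inverse of 5 mod 7 is 3 (since 5·3 = 15 = 2·7 + 1), so t ≡ 3·5 = 15 ≡ 1 (mod 7).
    Then x = 559 + 572·1 = 1131, valid modulo lcm(572, 7) = 4004: x ≡ 1131 (mod 4004).
  Combine with x ≡ 15 (mod 19); new modulus lcm = 76076.
    Write x = 1131 + 4004·t and substitute into x ≡ 15 (mod 19): 4004·t ≡ 15 − 1131 = -1116 (mod 19).
    Reduce coefficients mod 19: 14·t ≡ 5 (mod 19).
    The inverse of 14 mod 19 is 15 (since 14·15 = 210 = 11·19 + 1), so t ≡ 15·5 = 75 ≡ 18 (mod 19).
    Then x = 1131 + 4004·18 = 73203, valid modulo lcm(4004, 19) = 76076: x ≡ 73203 (mod 76076).
Verify against each original: 73203 mod 11 = 9, 73203 mod 4 = 3, 73203 mod 13 = 0, 73203 mod 7 = 4, 73203 mod 19 = 15.

x ≡ 73203 (mod 76076).


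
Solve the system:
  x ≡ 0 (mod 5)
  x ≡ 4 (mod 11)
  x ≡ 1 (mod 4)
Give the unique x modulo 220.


Moduli 5, 11, 4 are pairwise coprime; by CRT there is a unique solution modulo M = 5 · 11 · 4 = 220.
Solve pairwise, accumulating the modulus:
  Start with x ≡ 0 (mod 5).
  Combine with x ≡ 4 (mod 11): since gcd(5, 11) = 1, we get a unique residue mod 55.
    Write x = 0 + 5·t and substitute into x ≡ 4 (mod 11): 5·t ≡ 4 − 0 = 4 (mod 11).
    The inverse of 5 mod 11 is 9 (since 5·9 = 45 = 4·11 + 1), so t ≡ 9·4 = 36 ≡ 3 (mod 11).
    Then x = 0 + 5·3 = 15, valid modulo lcm(5, 11) = 55: x ≡ 15 (mod 55).
  Combine with x ≡ 1 (mod 4): since gcd(55, 4) = 1, we get a unique residue mod 220.
    Write x = 15 + 55·t and substitute into x ≡ 1 (mod 4): 55·t ≡ 1 − 15 = -14 (mod 4).
    Reduce coefficients mod 4: 3·t ≡ 2 (mod 4).
    The inverse of 3 mod 4 is 3 (since 3·3 = 9 = 2·4 + 1), so t ≡ 3·2 = 6 ≡ 2 (mod 4).
    Then x = 15 + 55·2 = 125, valid modulo lcm(55, 4) = 220: x ≡ 125 (mod 220).
Verify: 125 mod 5 = 0 ✓, 125 mod 11 = 4 ✓, 125 mod 4 = 1 ✓.

x ≡ 125 (mod 220).


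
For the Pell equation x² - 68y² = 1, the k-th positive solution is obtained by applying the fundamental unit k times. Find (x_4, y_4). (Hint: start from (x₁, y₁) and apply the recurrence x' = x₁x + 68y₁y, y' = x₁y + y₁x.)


Step 1: Find the fundamental solution (x₁, y₁) of x² - 68y² = 1.
  Expand √68 as a continued fraction. a₀ = ⌊√68⌋ = 8; iterate m_{k+1} = d_k·a_k − m_k, d_{k+1} = (68 − m_{k+1}²)/d_k, a_{k+1} = ⌊(a₀ + m_{k+1})/d_{k+1}⌋ (starting m₀ = 0, d₀ = 1), with convergents p_k = a_k·p_{k-1} + p_{k-2}, q_k = a_k·q_{k-1} + q_{k-2} (p₋₁ = 1, q₋₁ = 0):
  k = 0: a₀ = 8; p₀/q₀ = 8/1; p₀² − 68·q₀² = 64 − 68 = -4.
  k = 1: m = 8, d = 4, a = ⌊(8 + 8)/4⌋ = 4; p/q = (4·8 + 1)/(4·1 + 0) = 33/4; p² − 68·q² = 1089 − 1088 = 1.
  The first convergent with p² − 68·q² = 1 gives the fundamental solution (x₁, y₁) = (33, 4).
Step 2: Apply the recurrence (x_{n+1}, y_{n+1}) = (x₁x_n + 68y₁y_n, x₁y_n + y₁x_n) repeatedly.
  From (x_1, y_1) = (33, 4): x_2 = 33·33 + 68·4·4 = 2177; y_2 = 33·4 + 4·33 = 264.
  From (x_2, y_2) = (2177, 264): x_3 = 33·2177 + 68·4·264 = 143649; y_3 = 33·264 + 4·2177 = 17420.
  From (x_3, y_3) = (143649, 17420): x_4 = 33·143649 + 68·4·17420 = 9478657; y_4 = 33·17420 + 4·143649 = 1149456.
Step 3: Verify x_4² - 68·y_4² = 89844938523649 - 89844938523648 = 1 (should be 1). ✓

(x_1, y_1) = (33, 4); (x_4, y_4) = (9478657, 1149456).


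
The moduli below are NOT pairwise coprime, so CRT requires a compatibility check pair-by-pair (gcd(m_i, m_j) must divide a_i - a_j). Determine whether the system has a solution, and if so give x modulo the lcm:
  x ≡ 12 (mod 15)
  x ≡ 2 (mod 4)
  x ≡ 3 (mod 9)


Moduli 15, 4, 9 are not pairwise coprime, so CRT works modulo lcm(m_i) when all pairwise compatibility conditions hold.
Pairwise compatibility: gcd(m_i, m_j) must divide a_i - a_j for every pair.
Merge one congruence at a time:
  Start: x ≡ 12 (mod 15).
  Combine with x ≡ 2 (mod 4): gcd(15, 4) = 1; 2 - 12 = -10, which IS divisible by 1, so compatible.
    Write x = 12 + 15·t and substitute into x ≡ 2 (mod 4): 15·t ≡ 2 − 12 = -10 (mod 4).
    Reduce coefficients mod 4: 3·t ≡ 2 (mod 4).
    The inverse of 3 mod 4 is 3 (since 3·3 = 9 = 2·4 + 1), so t ≡ 3·2 = 6 ≡ 2 (mod 4).
    Then x = 12 + 15·2 = 42, valid modulo lcm(15, 4) = 60: x ≡ 42 (mod 60).
  Combine with x ≡ 3 (mod 9): gcd(60, 9) = 3; 3 - 42 = -39, which IS divisible by 3, so compatible.
    Write x = 42 + 60·t and substitute into x ≡ 3 (mod 9): 60·t ≡ 3 − 42 = -39 (mod 9).
    Divide the congruence (and modulus) by g = 3: 20·t ≡ -13 (mod 3).
    Reduce coefficients mod 3: 2·t ≡ 2 (mod 3).
    The inverse of 2 mod 3 is 2 (since 2·2 = 4 = 1·3 + 1), so t ≡ 2·2 = 4 ≡ 1 (mod 3).
    Then x = 42 + 60·1 = 102, valid modulo lcm(60, 9) = 180: x ≡ 102 (mod 180).
Verify: 102 mod 15 = 12, 102 mod 4 = 2, 102 mod 9 = 3.

x ≡ 102 (mod 180).


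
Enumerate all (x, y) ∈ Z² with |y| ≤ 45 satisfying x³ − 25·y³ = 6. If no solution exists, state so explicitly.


The equation is x³ - 25y³ = 6. For fixed y, x³ = 25·y³ + 6, so a solution requires the RHS to be a perfect cube.
Strategy: iterate y from -45 to 45, compute RHS = 25·y³ + 6, and check whether it is a (positive or negative) perfect cube.
Check small values of y:
  y = 0: RHS = 6 is not a perfect cube.
  y = 1: RHS = 31 is not a perfect cube.
  y = -1: RHS = -19 is not a perfect cube.
  y = 2: RHS = 206 is not a perfect cube.
  y = -2: RHS = -194 is not a perfect cube.
  y = 3: RHS = 681 is not a perfect cube.
  y = -3: RHS = -669 is not a perfect cube.
Continuing the search up to |y| = 45 finds no solutions either.
No (x, y) in the scanned range satisfies the equation.

No integer solutions with |y| ≤ 45.


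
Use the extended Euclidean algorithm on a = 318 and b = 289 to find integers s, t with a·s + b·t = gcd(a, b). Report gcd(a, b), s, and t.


Euclidean algorithm on (318, 289) — divide until remainder is 0:
  318 = 1 · 289 + 29
  289 = 9 · 29 + 28
  29 = 1 · 28 + 1
  28 = 28 · 1 + 0
gcd(318, 289) = 1.
Track Bezout coefficients alongside the remainders: start with r₀ = 318 = a·1 + b·0 (s = 1, t = 0) and r₁ = 289 = a·0 + b·1 (s = 0, t = 1); each new remainder r_{k+1} = r_{k-1} − q_k·r_k inherits s_{k+1} = s_{k-1} − q_k·s_k, t_{k+1} = t_{k-1} − q_k·t_k, so r_k = a·s_k + b·t_k at every step:
  q = 1: r = 29, s = 1 − 1·0 = 1, t = 0 − 1·1 = -1  (check: 318·1 + 289·(-1) = 29)
  q = 9: r = 28, s = 0 − 9·1 = -9, t = 1 − 9·(-1) = 10  (check: 318·(-9) + 289·10 = 28)
  q = 1: r = 1, s = 1 − 1·(-9) = 10, t = -1 − 1·10 = -11  (check: 318·10 + 289·(-11) = 1)
The row with r = 1 (the gcd) gives the Bezout coefficients s = 10, t = -11.
Result: 318 · (10) + 289 · (-11) = 1.

gcd(318, 289) = 1; s = 10, t = -11 (check: 318·10 + 289·(-11) = 1).


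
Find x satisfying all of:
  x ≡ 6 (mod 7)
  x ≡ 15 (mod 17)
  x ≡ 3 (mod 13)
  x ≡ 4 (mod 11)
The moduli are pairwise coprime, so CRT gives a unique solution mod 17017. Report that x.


Product of moduli M = 7 · 17 · 13 · 11 = 17017.
Merge one congruence at a time:
  Start: x ≡ 6 (mod 7).
  Combine with x ≡ 15 (mod 17); new modulus lcm = 119.
    Write x = 6 + 7·t and substitute into x ≡ 15 (mod 17): 7·t ≡ 15 − 6 = 9 (mod 17).
    The inverse of 7 mod 17 is 5 (since 7·5 = 35 = 2·17 + 1), so t ≡ 5·9 = 45 ≡ 11 (mod 17).
    Then x = 6 + 7·11 = 83, valid modulo lcm(7, 17) = 119: x ≡ 83 (mod 119).
  Combine with x ≡ 3 (mod 13); new modulus lcm = 1547.
    Write x = 83 + 119·t and substitute into x ≡ 3 (mod 13): 119·t ≡ 3 − 83 = -80 (mod 13).
    Reduce coefficients mod 13: 2·t ≡ 11 (mod 13).
    The inverse of 2 mod 13 is 7 (since 2·7 = 14 = 1·13 + 1), so t ≡ 7·11 = 77 ≡ 12 (mod 13).
    Then x = 83 + 119·12 = 1511, valid modulo lcm(119, 13) = 1547: x ≡ 1511 (mod 1547).
  Combine with x ≡ 4 (mod 11); new modulus lcm = 17017.
    Write x = 1511 + 1547·t and substitute into x ≡ 4 (mod 11): 1547·t ≡ 4 − 1511 = -1507 (mod 11).
    Reduce coefficients mod 11: 7·t ≡ 0 (mod 11).
    The inverse of 7 mod 11 is 8 (since 7·8 = 56 = 5·11 + 1), so t ≡ 8·0 = 0 ≡ 0 (mod 11).
    Then x = 1511 + 1547·0 = 1511, valid modulo lcm(1547, 11) = 17017: x ≡ 1511 (mod 17017).
Verify against each original: 1511 mod 7 = 6, 1511 mod 17 = 15, 1511 mod 13 = 3, 1511 mod 11 = 4.

x ≡ 1511 (mod 17017).


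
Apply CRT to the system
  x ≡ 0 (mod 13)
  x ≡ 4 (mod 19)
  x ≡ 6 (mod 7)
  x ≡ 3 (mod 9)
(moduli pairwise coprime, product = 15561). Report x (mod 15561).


Product of moduli M = 13 · 19 · 7 · 9 = 15561.
Merge one congruence at a time:
  Start: x ≡ 0 (mod 13).
  Combine with x ≡ 4 (mod 19); new modulus lcm = 247.
    Write x = 0 + 13·t and substitute into x ≡ 4 (mod 19): 13·t ≡ 4 − 0 = 4 (mod 19).
    The inverse of 13 mod 19 is 3 (since 13·3 = 39 = 2·19 + 1), so t ≡ 3·4 = 12 ≡ 12 (mod 19).
    Then x = 0 + 13·12 = 156, valid modulo lcm(13, 19) = 247: x ≡ 156 (mod 247).
  Combine with x ≡ 6 (mod 7); new modulus lcm = 1729.
    Write x = 156 + 247·t and substitute into x ≡ 6 (mod 7): 247·t ≡ 6 − 156 = -150 (mod 7).
    Reduce coefficients mod 7: 2·t ≡ 4 (mod 7).
    The inverse of 2 mod 7 is 4 (since 2·4 = 8 = 1·7 + 1), so t ≡ 4·4 = 16 ≡ 2 (mod 7).
    Then x = 156 + 247·2 = 650, valid modulo lcm(247, 7) = 1729: x ≡ 650 (mod 1729).
  Combine with x ≡ 3 (mod 9); new modulus lcm = 15561.
    Write x = 650 + 1729·t and substitute into x ≡ 3 (mod 9): 1729·t ≡ 3 − 650 = -647 (mod 9).
    Reduce coefficients mod 9: 1·t ≡ 1 (mod 9).
    So t ≡ 1 (mod 9).
    Then x = 650 + 1729·1 = 2379, valid modulo lcm(1729, 9) = 15561: x ≡ 2379 (mod 15561).
Verify against each original: 2379 mod 13 = 0, 2379 mod 19 = 4, 2379 mod 7 = 6, 2379 mod 9 = 3.

x ≡ 2379 (mod 15561).


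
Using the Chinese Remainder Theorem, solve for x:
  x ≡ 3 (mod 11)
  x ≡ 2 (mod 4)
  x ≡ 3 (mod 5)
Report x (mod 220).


Moduli 11, 4, 5 are pairwise coprime; by CRT there is a unique solution modulo M = 11 · 4 · 5 = 220.
Solve pairwise, accumulating the modulus:
  Start with x ≡ 3 (mod 11).
  Combine with x ≡ 2 (mod 4): since gcd(11, 4) = 1, we get a unique residue mod 44.
    Write x = 3 + 11·t and substitute into x ≡ 2 (mod 4): 11·t ≡ 2 − 3 = -1 (mod 4).
    Reduce coefficients mod 4: 3·t ≡ 3 (mod 4).
    The inverse of 3 mod 4 is 3 (since 3·3 = 9 = 2·4 + 1), so t ≡ 3·3 = 9 ≡ 1 (mod 4).
    Then x = 3 + 11·1 = 14, valid modulo lcm(11, 4) = 44: x ≡ 14 (mod 44).
  Combine with x ≡ 3 (mod 5): since gcd(44, 5) = 1, we get a unique residue mod 220.
    Write x = 14 + 44·t and substitute into x ≡ 3 (mod 5): 44·t ≡ 3 − 14 = -11 (mod 5).
    Reduce coefficients mod 5: 4·t ≡ 4 (mod 5).
    The inverse of 4 mod 5 is 4 (since 4·4 = 16 = 3·5 + 1), so t ≡ 4·4 = 16 ≡ 1 (mod 5).
    Then x = 14 + 44·1 = 58, valid modulo lcm(44, 5) = 220: x ≡ 58 (mod 220).
Verify: 58 mod 11 = 3 ✓, 58 mod 4 = 2 ✓, 58 mod 5 = 3 ✓.

x ≡ 58 (mod 220).


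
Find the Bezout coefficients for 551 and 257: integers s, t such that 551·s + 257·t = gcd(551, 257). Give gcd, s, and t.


Euclidean algorithm on (551, 257) — divide until remainder is 0:
  551 = 2 · 257 + 37
  257 = 6 · 37 + 35
  37 = 1 · 35 + 2
  35 = 17 · 2 + 1
  2 = 2 · 1 + 0
gcd(551, 257) = 1.
Track Bezout coefficients alongside the remainders: start with r₀ = 551 = a·1 + b·0 (s = 1, t = 0) and r₁ = 257 = a·0 + b·1 (s = 0, t = 1); each new remainder r_{k+1} = r_{k-1} − q_k·r_k inherits s_{k+1} = s_{k-1} − q_k·s_k, t_{k+1} = t_{k-1} − q_k·t_k, so r_k = a·s_k + b·t_k at every step:
  q = 2: r = 37, s = 1 − 2·0 = 1, t = 0 − 2·1 = -2  (check: 551·1 + 257·(-2) = 37)
  q = 6: r = 35, s = 0 − 6·1 = -6, t = 1 − 6·(-2) = 13  (check: 551·(-6) + 257·13 = 35)
  q = 1: r = 2, s = 1 − 1·(-6) = 7, t = -2 − 1·13 = -15  (check: 551·7 + 257·(-15) = 2)
  q = 17: r = 1, s = -6 − 17·7 = -125, t = 13 − 17·(-15) = 268  (check: 551·(-125) + 257·268 = 1)
The row with r = 1 (the gcd) gives the Bezout coefficients s = -125, t = 268.
Result: 551 · (-125) + 257 · (268) = 1.

gcd(551, 257) = 1; s = -125, t = 268 (check: 551·(-125) + 257·268 = 1).


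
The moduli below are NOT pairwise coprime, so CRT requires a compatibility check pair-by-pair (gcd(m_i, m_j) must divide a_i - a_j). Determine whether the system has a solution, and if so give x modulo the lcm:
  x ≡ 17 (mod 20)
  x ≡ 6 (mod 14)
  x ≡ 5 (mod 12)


Moduli 20, 14, 12 are not pairwise coprime, so CRT works modulo lcm(m_i) when all pairwise compatibility conditions hold.
Pairwise compatibility: gcd(m_i, m_j) must divide a_i - a_j for every pair.
Merge one congruence at a time:
  Start: x ≡ 17 (mod 20).
  Combine with x ≡ 6 (mod 14): gcd(20, 14) = 2, and 6 - 17 = -11 is NOT divisible by 2.
    ⇒ system is inconsistent (no integer solution).

No solution (the system is inconsistent).


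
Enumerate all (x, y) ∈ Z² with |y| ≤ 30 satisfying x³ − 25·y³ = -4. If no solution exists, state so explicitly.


The equation is x³ - 25y³ = -4. For fixed y, x³ = 25·y³ − 4, so a solution requires the RHS to be a perfect cube.
Strategy: iterate y from -30 to 30, compute RHS = 25·y³ − 4, and check whether it is a (positive or negative) perfect cube.
Check small values of y:
  y = 0: RHS = -4 is not a perfect cube.
  y = 1: RHS = 21 is not a perfect cube.
  y = -1: RHS = -29 is not a perfect cube.
  y = 2: RHS = 196 is not a perfect cube.
  y = -2: RHS = -204 is not a perfect cube.
  y = 3: RHS = 671 is not a perfect cube.
  y = -3: RHS = -679 is not a perfect cube.
Continuing the search up to |y| = 30 finds no solutions either.
No (x, y) in the scanned range satisfies the equation.

No integer solutions with |y| ≤ 30.


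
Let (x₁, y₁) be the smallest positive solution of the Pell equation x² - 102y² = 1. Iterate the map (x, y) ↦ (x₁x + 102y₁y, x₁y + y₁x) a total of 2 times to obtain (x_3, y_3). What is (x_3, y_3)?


Step 1: Find the fundamental solution (x₁, y₁) of x² - 102y² = 1.
  Expand √102 as a continued fraction. a₀ = ⌊√102⌋ = 10; iterate m_{k+1} = d_k·a_k − m_k, d_{k+1} = (102 − m_{k+1}²)/d_k, a_{k+1} = ⌊(a₀ + m_{k+1})/d_{k+1}⌋ (starting m₀ = 0, d₀ = 1), with convergents p_k = a_k·p_{k-1} + p_{k-2}, q_k = a_k·q_{k-1} + q_{k-2} (p₋₁ = 1, q₋₁ = 0):
  k = 0: a₀ = 10; p₀/q₀ = 10/1; p₀² − 102·q₀² = 100 − 102 = -2.
  k = 1: m = 10, d = 2, a = ⌊(10 + 10)/2⌋ = 10; p/q = (10·10 + 1)/(10·1 + 0) = 101/10; p² − 102·q² = 10201 − 10200 = 1.
  The first convergent with p² − 102·q² = 1 gives the fundamental solution (x₁, y₁) = (101, 10).
Step 2: Apply the recurrence (x_{n+1}, y_{n+1}) = (x₁x_n + 102y₁y_n, x₁y_n + y₁x_n) repeatedly.
  From (x_1, y_1) = (101, 10): x_2 = 101·101 + 102·10·10 = 20401; y_2 = 101·10 + 10·101 = 2020.
  From (x_2, y_2) = (20401, 2020): x_3 = 101·20401 + 102·10·2020 = 4120901; y_3 = 101·2020 + 10·20401 = 408030.
Step 3: Verify x_3² - 102·y_3² = 16981825051801 - 16981825051800 = 1 (should be 1). ✓

(x_1, y_1) = (101, 10); (x_3, y_3) = (4120901, 408030).


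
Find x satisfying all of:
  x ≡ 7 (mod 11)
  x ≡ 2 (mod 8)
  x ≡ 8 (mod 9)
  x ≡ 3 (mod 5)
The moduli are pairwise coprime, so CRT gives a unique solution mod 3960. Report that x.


Product of moduli M = 11 · 8 · 9 · 5 = 3960.
Merge one congruence at a time:
  Start: x ≡ 7 (mod 11).
  Combine with x ≡ 2 (mod 8); new modulus lcm = 88.
    Write x = 7 + 11·t and substitute into x ≡ 2 (mod 8): 11·t ≡ 2 − 7 = -5 (mod 8).
    Reduce coefficients mod 8: 3·t ≡ 3 (mod 8).
    The inverse of 3 mod 8 is 3 (since 3·3 = 9 = 1·8 + 1), so t ≡ 3·3 = 9 ≡ 1 (mod 8).
    Then x = 7 + 11·1 = 18, valid modulo lcm(11, 8) = 88: x ≡ 18 (mod 88).
  Combine with x ≡ 8 (mod 9); new modulus lcm = 792.
    Write x = 18 + 88·t and substitute into x ≡ 8 (mod 9): 88·t ≡ 8 − 18 = -10 (mod 9).
    Reduce coefficients mod 9: 7·t ≡ 8 (mod 9).
    The inverse of 7 mod 9 is 4 (since 7·4 = 28 = 3·9 + 1), so t ≡ 4·8 = 32 ≡ 5 (mod 9).
    Then x = 18 + 88·5 = 458, valid modulo lcm(88, 9) = 792: x ≡ 458 (mod 792).
  Combine with x ≡ 3 (mod 5); new modulus lcm = 3960.
    Write x = 458 + 792·t and substitute into x ≡ 3 (mod 5): 792·t ≡ 3 − 458 = -455 (mod 5).
    Reduce coefficients mod 5: 2·t ≡ 0 (mod 5).
    The inverse of 2 mod 5 is 3 (since 2·3 = 6 = 1·5 + 1), so t ≡ 3·0 = 0 ≡ 0 (mod 5).
    Then x = 458 + 792·0 = 458, valid modulo lcm(792, 5) = 3960: x ≡ 458 (mod 3960).
Verify against each original: 458 mod 11 = 7, 458 mod 8 = 2, 458 mod 9 = 8, 458 mod 5 = 3.

x ≡ 458 (mod 3960).


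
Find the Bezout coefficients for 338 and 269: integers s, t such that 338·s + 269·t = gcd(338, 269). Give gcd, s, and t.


Euclidean algorithm on (338, 269) — divide until remainder is 0:
  338 = 1 · 269 + 69
  269 = 3 · 69 + 62
  69 = 1 · 62 + 7
  62 = 8 · 7 + 6
  7 = 1 · 6 + 1
  6 = 6 · 1 + 0
gcd(338, 269) = 1.
Track Bezout coefficients alongside the remainders: start with r₀ = 338 = a·1 + b·0 (s = 1, t = 0) and r₁ = 269 = a·0 + b·1 (s = 0, t = 1); each new remainder r_{k+1} = r_{k-1} − q_k·r_k inherits s_{k+1} = s_{k-1} − q_k·s_k, t_{k+1} = t_{k-1} − q_k·t_k, so r_k = a·s_k + b·t_k at every step:
  q = 1: r = 69, s = 1 − 1·0 = 1, t = 0 − 1·1 = -1  (check: 338·1 + 269·(-1) = 69)
  q = 3: r = 62, s = 0 − 3·1 = -3, t = 1 − 3·(-1) = 4  (check: 338·(-3) + 269·4 = 62)
  q = 1: r = 7, s = 1 − 1·(-3) = 4, t = -1 − 1·4 = -5  (check: 338·4 + 269·(-5) = 7)
  q = 8: r = 6, s = -3 − 8·4 = -35, t = 4 − 8·(-5) = 44  (check: 338·(-35) + 269·44 = 6)
  q = 1: r = 1, s = 4 − 1·(-35) = 39, t = -5 − 1·44 = -49  (check: 338·39 + 269·(-49) = 1)
The row with r = 1 (the gcd) gives the Bezout coefficients s = 39, t = -49.
Result: 338 · (39) + 269 · (-49) = 1.

gcd(338, 269) = 1; s = 39, t = -49 (check: 338·39 + 269·(-49) = 1).


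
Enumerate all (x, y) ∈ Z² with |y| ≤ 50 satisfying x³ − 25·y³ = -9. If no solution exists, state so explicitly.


The equation is x³ - 25y³ = -9. For fixed y, x³ = 25·y³ − 9, so a solution requires the RHS to be a perfect cube.
Strategy: iterate y from -50 to 50, compute RHS = 25·y³ − 9, and check whether it is a (positive or negative) perfect cube.
Check small values of y:
  y = 0: RHS = -9 is not a perfect cube.
  y = 1: RHS = 16 is not a perfect cube.
  y = -1: RHS = -34 is not a perfect cube.
  y = 2: RHS = 191 is not a perfect cube.
  y = -2: RHS = -209 is not a perfect cube.
  y = 3: RHS = 666 is not a perfect cube.
  y = -3: RHS = -684 is not a perfect cube.
Continuing the search up to |y| = 50 finds no solutions either.
No (x, y) in the scanned range satisfies the equation.

No integer solutions with |y| ≤ 50.


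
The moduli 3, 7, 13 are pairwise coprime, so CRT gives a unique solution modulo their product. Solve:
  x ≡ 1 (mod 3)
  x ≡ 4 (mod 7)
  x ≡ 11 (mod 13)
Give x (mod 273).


Moduli 3, 7, 13 are pairwise coprime; by CRT there is a unique solution modulo M = 3 · 7 · 13 = 273.
Solve pairwise, accumulating the modulus:
  Start with x ≡ 1 (mod 3).
  Combine with x ≡ 4 (mod 7): since gcd(3, 7) = 1, we get a unique residue mod 21.
    Write x = 1 + 3·t and substitute into x ≡ 4 (mod 7): 3·t ≡ 4 − 1 = 3 (mod 7).
    The inverse of 3 mod 7 is 5 (since 3·5 = 15 = 2·7 + 1), so t ≡ 5·3 = 15 ≡ 1 (mod 7).
    Then x = 1 + 3·1 = 4, valid modulo lcm(3, 7) = 21: x ≡ 4 (mod 21).
  Combine with x ≡ 11 (mod 13): since gcd(21, 13) = 1, we get a unique residue mod 273.
    Write x = 4 + 21·t and substitute into x ≡ 11 (mod 13): 21·t ≡ 11 − 4 = 7 (mod 13).
    Reduce coefficients mod 13: 8·t ≡ 7 (mod 13).
    The inverse of 8 mod 13 is 5 (since 8·5 = 40 = 3·13 + 1), so t ≡ 5·7 = 35 ≡ 9 (mod 13).
    Then x = 4 + 21·9 = 193, valid modulo lcm(21, 13) = 273: x ≡ 193 (mod 273).
Verify: 193 mod 3 = 1 ✓, 193 mod 7 = 4 ✓, 193 mod 13 = 11 ✓.

x ≡ 193 (mod 273).


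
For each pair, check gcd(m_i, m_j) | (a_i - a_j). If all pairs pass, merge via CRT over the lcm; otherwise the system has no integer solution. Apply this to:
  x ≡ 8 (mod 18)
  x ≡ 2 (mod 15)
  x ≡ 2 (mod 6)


Moduli 18, 15, 6 are not pairwise coprime, so CRT works modulo lcm(m_i) when all pairwise compatibility conditions hold.
Pairwise compatibility: gcd(m_i, m_j) must divide a_i - a_j for every pair.
Merge one congruence at a time:
  Start: x ≡ 8 (mod 18).
  Combine with x ≡ 2 (mod 15): gcd(18, 15) = 3; 2 - 8 = -6, which IS divisible by 3, so compatible.
    Write x = 8 + 18·t and substitute into x ≡ 2 (mod 15): 18·t ≡ 2 − 8 = -6 (mod 15).
    Divide the congruence (and modulus) by g = 3: 6·t ≡ -2 (mod 5).
    Reduce coefficients mod 5: 1·t ≡ 3 (mod 5).
    So t ≡ 3 (mod 5).
    Then x = 8 + 18·3 = 62, valid modulo lcm(18, 15) = 90: x ≡ 62 (mod 90).
  Combine with x ≡ 2 (mod 6): gcd(90, 6) = 6; 2 - 62 = -60, which IS divisible by 6, so compatible.
    Write x = 62 + 90·t and substitute into x ≡ 2 (mod 6): 90·t ≡ 2 − 62 = -60 (mod 6).
    Divide the congruence (and modulus) by g = 6: 15·t ≡ -10 (mod 1).
    Modulo 1 every t works; take t = 0.
    Then x = 62 + 90·0 = 62, valid modulo lcm(90, 6) = 90: x ≡ 62 (mod 90).
Verify: 62 mod 18 = 8, 62 mod 15 = 2, 62 mod 6 = 2.

x ≡ 62 (mod 90).
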